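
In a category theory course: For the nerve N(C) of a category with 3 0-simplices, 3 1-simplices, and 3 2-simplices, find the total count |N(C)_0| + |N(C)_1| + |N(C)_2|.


The 2-skeleton of the nerve N(C) consists of simplices in dimensions 0, 1, 2:
  |N(C)_0| = 3 (objects)
  |N(C)_1| = 3 (morphisms)
  |N(C)_2| = 3 (composable pairs)
Total = 3 + 3 + 3 = 9

9


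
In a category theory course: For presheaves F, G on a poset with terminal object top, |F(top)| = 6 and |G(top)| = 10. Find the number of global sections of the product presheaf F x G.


Global sections of a presheaf on a poset with terminal top satisfy
Gamma(H) ~ H(top). Presheaves admit pointwise products, so
(F x G)(top) = F(top) x G(top) (Cartesian product).
|Gamma(F x G)| = |F(top)| * |G(top)| = 6 * 10 = 60.

60


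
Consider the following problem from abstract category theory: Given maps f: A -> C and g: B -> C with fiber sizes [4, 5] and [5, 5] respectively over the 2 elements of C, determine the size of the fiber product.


The pullback A x_C B consists of pairs (a, b) with f(a) = g(b).
For each element c in C, the fiber product has |f^-1(c)| * |g^-1(c)| elements.
Summing over C: 4 * 5 + 5 * 5
= 20 + 25 = 45

45


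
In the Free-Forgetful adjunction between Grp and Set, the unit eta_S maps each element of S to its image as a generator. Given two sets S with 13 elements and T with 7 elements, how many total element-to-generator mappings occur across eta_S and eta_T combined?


The unit eta_X: X -> U(F(X)) of the Free-Forgetful adjunction
maps each element of X to a generator of F(X). For X = S + T (disjoint
union in Set), |S + T| = |S| + |T|.
Total mappings = 13 + 7 = 20.

20


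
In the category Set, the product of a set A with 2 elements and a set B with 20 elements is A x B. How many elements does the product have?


In Set, the product A x B is the Cartesian product.
By the universal property, |A x B| = |A| * |B|.
|A x B| = 2 * 20 = 40

40


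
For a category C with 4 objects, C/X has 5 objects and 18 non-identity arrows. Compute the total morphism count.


In the slice category C/X, objects are morphisms to X.
Identity morphisms: 5 (one per object of C/X).
Non-identity morphisms: 18.
Total = 5 + 18 = 23

23


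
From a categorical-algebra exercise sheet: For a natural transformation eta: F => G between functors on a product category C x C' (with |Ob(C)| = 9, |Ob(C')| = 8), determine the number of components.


A natural transformation eta: F => G assigns one component morphism per
object of the domain category.
The domain is the product category C x C', so
|Ob(C x C')| = |Ob(C)| * |Ob(C')| = 9 * 8 = 72.
Therefore eta has 72 component morphisms.

72


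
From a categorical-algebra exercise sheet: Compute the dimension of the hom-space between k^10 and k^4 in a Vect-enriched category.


In Vect-enriched categories, Hom(k^n, k^m) is the space of m x n matrices.
dim(Hom(k^10, k^4)) = 4 * 10 = 40

40


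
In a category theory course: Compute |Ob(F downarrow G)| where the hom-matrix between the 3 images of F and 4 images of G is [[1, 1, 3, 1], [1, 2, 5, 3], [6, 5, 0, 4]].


Objects of (F downarrow G) are triples (a, b, h: F(a)->G(b)).
The count equals the sum of all entries in the hom-matrix.
sum(row 0) = 6
sum(row 1) = 11
sum(row 2) = 15
Grand total = 32

32


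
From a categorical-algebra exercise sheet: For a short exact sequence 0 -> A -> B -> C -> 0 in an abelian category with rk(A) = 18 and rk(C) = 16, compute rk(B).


For a short exact sequence 0 -> A -> B -> C -> 0,
rank is additive: rank(B) = rank(A) + rank(C).
rank(B) = 18 + 16 = 34

34


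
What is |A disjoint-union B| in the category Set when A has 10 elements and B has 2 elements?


In Set, the coproduct A + B is the disjoint union.
|A + B| = |A| + |B| = 10 + 2 = 12

12


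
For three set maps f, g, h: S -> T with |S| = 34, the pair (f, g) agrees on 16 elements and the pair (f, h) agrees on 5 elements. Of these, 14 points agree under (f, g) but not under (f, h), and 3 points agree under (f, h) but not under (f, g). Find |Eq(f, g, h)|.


Eq(f, g, h) is the triple-agreement set: points in S where all three
maps take the same value. Using inclusion-exclusion on the pairwise data:
Pair (f, g) agrees on 16 points; pair (f, h) on 5 points.
Points agreeing under (f, g) but not (f, h) = 14; under (f, h) but not (f, g) = 3.
Triple-agreement = agreement-in-(f, g) minus points that agree under (f, g) but not (f, h):
|Eq(f, g, h)| = 16 - 14 = 2
(cross-check via (f, h): 5 - 3 = 2.)

2


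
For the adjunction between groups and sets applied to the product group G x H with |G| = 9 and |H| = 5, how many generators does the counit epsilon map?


The counit epsilon_K: F(U(K)) -> K of the Free-Forgetful adjunction
maps |K| generators of F(U(K)) into K. For K = G x H (the product group),
|G x H| = |G| * |H|.
Total generators mapped = 9 * 5 = 45.

45


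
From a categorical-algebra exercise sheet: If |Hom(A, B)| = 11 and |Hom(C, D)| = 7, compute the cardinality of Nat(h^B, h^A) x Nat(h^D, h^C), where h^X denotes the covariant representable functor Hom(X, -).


By the Yoneda lemma, Nat(h^B, h^A) is isomorphic to Hom(A, B),
so |Nat(h^B, h^A)| = |Hom(A, B)| and |Nat(h^D, h^C)| = |Hom(C, D)|.
|Hom(A, B)| = 11, |Hom(C, D)| = 7.
|Nat(h^B, h^A) x Nat(h^D, h^C)| = 11 * 7 = 77

77


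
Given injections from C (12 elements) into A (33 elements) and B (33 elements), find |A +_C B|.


The pushout A +_C B identifies the images of C in A and B.
|A +_C B| = |A| + |B| - |C| (for injections).
= 33 + 33 - 12 = 54

54


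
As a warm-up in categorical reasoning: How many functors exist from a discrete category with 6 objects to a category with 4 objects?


A functor from a discrete category C to D is determined by
where each object maps. Each of the 6 objects of C can map
to any of the 4 objects of D independently.
Number of functors = 4^6 = 4096

4096


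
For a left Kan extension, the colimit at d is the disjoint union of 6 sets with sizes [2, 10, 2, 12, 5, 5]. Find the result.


Pointwise, the left Kan extension (Lan_F H)(d) is the colimit, indexed
by the comma category (F downarrow d), of H composed with the
projection (F downarrow d) -> C. Here that colimit is given
as a coproduct (disjoint union) of sets, so its cardinality is the
sum of the sizes of the summands.
Coproduct of sets with sizes: 2 + 10 + 2 + 12 + 5 + 5
= 36

36


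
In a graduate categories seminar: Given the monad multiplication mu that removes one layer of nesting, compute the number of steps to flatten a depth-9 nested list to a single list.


Each application of mu: T^2 -> T removes one layer of nesting.
Starting at depth 9 (i.e., T^9(X)), we need to reach T(X).
Number of mu applications = 9 - 1 = 8

8


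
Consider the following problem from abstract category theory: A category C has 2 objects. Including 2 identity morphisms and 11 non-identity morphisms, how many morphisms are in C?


Each object has an identity morphism, giving 2 identities.
Adding the 11 non-identity morphisms:
Total = 2 + 11 = 13

13


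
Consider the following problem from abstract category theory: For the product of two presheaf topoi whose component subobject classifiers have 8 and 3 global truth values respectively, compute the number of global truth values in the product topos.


In a product of presheaf topoi E_1 x E_2, the subobject classifier
is Omega = Omega_1 x Omega_2 (componentwise), so
|Omega(top)| = |Omega_1(top_1)| * |Omega_2(top_2)|.
= 8 * 3 = 24.

24


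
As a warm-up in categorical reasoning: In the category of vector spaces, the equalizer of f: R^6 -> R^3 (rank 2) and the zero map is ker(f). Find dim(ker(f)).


The equalizer of f and the zero map is ker(f).
By the rank-nullity theorem: dim(ker(f)) = dim(domain) - rank(f).
dim(ker(f)) = 6 - 2 = 4

4


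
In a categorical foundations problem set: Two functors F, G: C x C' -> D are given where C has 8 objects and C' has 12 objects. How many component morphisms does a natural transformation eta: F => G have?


A natural transformation eta: F => G assigns one component morphism per
object of the domain category.
The domain is the product category C x C', so
|Ob(C x C')| = |Ob(C)| * |Ob(C')| = 8 * 12 = 96.
Therefore eta has 96 component morphisms.

96


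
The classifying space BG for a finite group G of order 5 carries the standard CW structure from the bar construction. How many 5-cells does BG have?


In the bar-construction CW model of BG, the n-cells are indexed by
n-tuples [g_1|...|g_n] of non-identity elements of G (degenerate
simplices with some g_i = e do not contribute cells), so there are
(|G| - 1)^n n-cells.
For dim = 5 with |G| = 5:
cells = (5 - 1)^5 = 4^5 = 1024

1024


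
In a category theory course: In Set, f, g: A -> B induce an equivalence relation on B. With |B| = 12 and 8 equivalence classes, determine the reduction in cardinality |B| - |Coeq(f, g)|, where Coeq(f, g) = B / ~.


The coequalizer Coeq(f, g) = B / ~ has one element per equivalence class.
|B| = 12, |Coeq(f, g)| = 8.
|B| - |Coeq(f, g)| = 12 - 8 = 4.

4


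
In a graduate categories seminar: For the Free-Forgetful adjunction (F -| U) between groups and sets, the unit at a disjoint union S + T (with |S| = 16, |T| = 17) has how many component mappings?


The unit eta_X: X -> U(F(X)) of the Free-Forgetful adjunction
maps each element of X to a generator of F(X). For X = S + T (disjoint
union in Set), |S + T| = |S| + |T|.
Total mappings = 16 + 17 = 33.

33


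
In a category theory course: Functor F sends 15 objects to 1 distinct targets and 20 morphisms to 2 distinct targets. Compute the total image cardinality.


The image of F consists of distinct objects and distinct morphisms.
|Im(F)| on objects = 1
|Im(F)| on morphisms = 2
Total image cardinality = 1 + 2 = 3

3


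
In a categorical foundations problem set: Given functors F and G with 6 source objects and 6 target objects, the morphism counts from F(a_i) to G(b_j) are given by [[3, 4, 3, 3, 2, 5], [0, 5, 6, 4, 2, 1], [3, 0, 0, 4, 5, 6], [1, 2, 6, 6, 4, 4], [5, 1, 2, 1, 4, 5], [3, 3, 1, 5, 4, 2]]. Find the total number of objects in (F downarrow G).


Objects of (F downarrow G) are triples (a, b, h: F(a)->G(b)).
The count equals the sum of all entries in the hom-matrix.
sum(row 0) = 20
sum(row 1) = 18
sum(row 2) = 18
sum(row 3) = 23
sum(row 4) = 18
sum(row 5) = 18
Grand total = 115

115


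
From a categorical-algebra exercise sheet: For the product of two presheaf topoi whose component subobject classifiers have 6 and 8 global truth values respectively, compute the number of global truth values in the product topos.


In a product of presheaf topoi E_1 x E_2, the subobject classifier
is Omega = Omega_1 x Omega_2 (componentwise), so
|Omega(top)| = |Omega_1(top_1)| * |Omega_2(top_2)|.
= 6 * 8 = 48.

48


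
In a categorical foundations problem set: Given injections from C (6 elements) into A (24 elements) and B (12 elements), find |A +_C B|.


The pushout A +_C B identifies the images of C in A and B.
|A +_C B| = |A| + |B| - |C| (for injections).
= 24 + 12 - 6 = 30

30


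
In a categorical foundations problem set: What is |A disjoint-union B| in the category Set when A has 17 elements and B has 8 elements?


In Set, the coproduct A + B is the disjoint union.
|A + B| = |A| + |B| = 17 + 8 = 25

25


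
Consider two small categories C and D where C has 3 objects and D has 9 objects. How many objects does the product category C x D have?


The product category C x D has objects that are pairs (c, d).
Number of pairs = |Ob(C)| * |Ob(D)| = 3 * 9 = 27

27


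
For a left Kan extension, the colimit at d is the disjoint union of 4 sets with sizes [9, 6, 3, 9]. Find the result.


Pointwise, the left Kan extension (Lan_F H)(d) is the colimit, indexed
by the comma category (F downarrow d), of H composed with the
projection (F downarrow d) -> C. Here that colimit is given
as a coproduct (disjoint union) of sets, so its cardinality is the
sum of the sizes of the summands.
Coproduct of sets with sizes: 9 + 6 + 3 + 9
= 27

27


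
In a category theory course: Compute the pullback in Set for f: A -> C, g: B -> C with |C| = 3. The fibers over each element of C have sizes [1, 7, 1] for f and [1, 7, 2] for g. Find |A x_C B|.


The pullback A x_C B consists of pairs (a, b) with f(a) = g(b).
For each element c in C, the fiber product has |f^-1(c)| * |g^-1(c)| elements.
Summing over C: 1 * 1 + 7 * 7 + 1 * 2
= 1 + 49 + 2 = 52

52


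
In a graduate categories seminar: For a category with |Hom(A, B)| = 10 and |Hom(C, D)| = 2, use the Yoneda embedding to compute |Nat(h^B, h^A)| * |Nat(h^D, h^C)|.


By the Yoneda lemma, Nat(h^B, h^A) is isomorphic to Hom(A, B),
so |Nat(h^B, h^A)| = |Hom(A, B)| and |Nat(h^D, h^C)| = |Hom(C, D)|.
|Hom(A, B)| = 10, |Hom(C, D)| = 2.
|Nat(h^B, h^A) x Nat(h^D, h^C)| = 10 * 2 = 20

20


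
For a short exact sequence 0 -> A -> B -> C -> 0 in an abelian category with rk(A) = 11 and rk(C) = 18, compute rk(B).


For a short exact sequence 0 -> A -> B -> C -> 0,
rank is additive: rank(B) = rank(A) + rank(C).
rank(B) = 11 + 18 = 29

29


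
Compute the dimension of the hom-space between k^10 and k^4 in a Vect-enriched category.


In Vect-enriched categories, Hom(k^n, k^m) is the space of m x n matrices.
dim(Hom(k^10, k^4)) = 4 * 10 = 40

40


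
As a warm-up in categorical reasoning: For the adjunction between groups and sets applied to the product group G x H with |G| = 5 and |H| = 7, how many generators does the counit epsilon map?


The counit epsilon_K: F(U(K)) -> K of the Free-Forgetful adjunction
maps |K| generators of F(U(K)) into K. For K = G x H (the product group),
|G x H| = |G| * |H|.
Total generators mapped = 5 * 7 = 35.

35


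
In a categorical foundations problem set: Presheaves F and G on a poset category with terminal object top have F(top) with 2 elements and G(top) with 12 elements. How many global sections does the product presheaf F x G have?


Global sections of a presheaf on a poset with terminal top satisfy
Gamma(H) ~ H(top). Presheaves admit pointwise products, so
(F x G)(top) = F(top) x G(top) (Cartesian product).
|Gamma(F x G)| = |F(top)| * |G(top)| = 2 * 12 = 24.

24


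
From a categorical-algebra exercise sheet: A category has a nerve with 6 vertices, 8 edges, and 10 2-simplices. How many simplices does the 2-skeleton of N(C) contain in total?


The 2-skeleton of the nerve N(C) consists of simplices in dimensions 0, 1, 2:
  |N(C)_0| = 6 (objects)
  |N(C)_1| = 8 (morphisms)
  |N(C)_2| = 10 (composable pairs)
Total = 6 + 8 + 10 = 24

24


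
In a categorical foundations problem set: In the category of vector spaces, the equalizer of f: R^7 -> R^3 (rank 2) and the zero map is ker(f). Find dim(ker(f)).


The equalizer of f and the zero map is ker(f).
By the rank-nullity theorem: dim(ker(f)) = dim(domain) - rank(f).
dim(ker(f)) = 7 - 2 = 5

5


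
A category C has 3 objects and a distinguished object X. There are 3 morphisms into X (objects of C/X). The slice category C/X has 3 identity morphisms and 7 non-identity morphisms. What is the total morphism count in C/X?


In the slice category C/X, objects are morphisms to X.
Identity morphisms: 3 (one per object of C/X).
Non-identity morphisms: 7.
Total = 3 + 7 = 10

10


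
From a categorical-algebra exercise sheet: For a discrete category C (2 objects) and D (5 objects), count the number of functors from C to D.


A functor from a discrete category C to D is determined by
where each object maps. Each of the 2 objects of C can map
to any of the 5 objects of D independently.
Number of functors = 5^2 = 25

25


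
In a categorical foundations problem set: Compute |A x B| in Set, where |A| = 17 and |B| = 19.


In Set, the product A x B is the Cartesian product.
By the universal property, |A x B| = |A| * |B|.
|A x B| = 17 * 19 = 323

323


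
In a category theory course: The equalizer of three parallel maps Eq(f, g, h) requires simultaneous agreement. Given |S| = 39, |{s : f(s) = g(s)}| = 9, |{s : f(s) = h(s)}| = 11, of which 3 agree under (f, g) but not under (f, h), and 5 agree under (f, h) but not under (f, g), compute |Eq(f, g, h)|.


Eq(f, g, h) is the triple-agreement set: points in S where all three
maps take the same value. Using inclusion-exclusion on the pairwise data:
Pair (f, g) agrees on 9 points; pair (f, h) on 11 points.
Points agreeing under (f, g) but not (f, h) = 3; under (f, h) but not (f, g) = 5.
Triple-agreement = agreement-in-(f, g) minus points that agree under (f, g) but not (f, h):
|Eq(f, g, h)| = 9 - 3 = 6
(cross-check via (f, h): 11 - 5 = 6.)

6


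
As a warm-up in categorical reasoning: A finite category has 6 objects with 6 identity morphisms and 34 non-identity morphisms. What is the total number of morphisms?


Each object has an identity morphism, giving 6 identities.
Adding the 34 non-identity morphisms:
Total = 6 + 34 = 40

40


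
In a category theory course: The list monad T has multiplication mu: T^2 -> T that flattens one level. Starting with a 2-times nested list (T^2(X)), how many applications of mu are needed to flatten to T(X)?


Each application of mu: T^2 -> T removes one layer of nesting.
Starting at depth 2 (i.e., T^2(X)), we need to reach T(X).
Number of mu applications = 2 - 1 = 1

1


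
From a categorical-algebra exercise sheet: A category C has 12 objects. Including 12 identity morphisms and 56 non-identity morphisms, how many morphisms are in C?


Each object has an identity morphism, giving 12 identities.
Adding the 56 non-identity morphisms:
Total = 12 + 56 = 68

68


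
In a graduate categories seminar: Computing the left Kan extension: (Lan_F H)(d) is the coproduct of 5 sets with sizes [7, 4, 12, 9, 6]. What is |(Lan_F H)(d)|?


Pointwise, the left Kan extension (Lan_F H)(d) is the colimit, indexed
by the comma category (F downarrow d), of H composed with the
projection (F downarrow d) -> C. Here that colimit is given
as a coproduct (disjoint union) of sets, so its cardinality is the
sum of the sizes of the summands.
Coproduct of sets with sizes: 7 + 4 + 12 + 9 + 6
= 38

38


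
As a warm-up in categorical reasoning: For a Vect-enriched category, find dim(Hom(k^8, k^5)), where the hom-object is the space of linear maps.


In Vect-enriched categories, Hom(k^n, k^m) is the space of m x n matrices.
dim(Hom(k^8, k^5)) = 5 * 8 = 40

40


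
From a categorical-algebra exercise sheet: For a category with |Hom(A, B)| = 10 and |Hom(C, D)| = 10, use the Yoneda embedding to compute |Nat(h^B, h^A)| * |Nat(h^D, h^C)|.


By the Yoneda lemma, Nat(h^B, h^A) is isomorphic to Hom(A, B),
so |Nat(h^B, h^A)| = |Hom(A, B)| and |Nat(h^D, h^C)| = |Hom(C, D)|.
|Hom(A, B)| = 10, |Hom(C, D)| = 10.
|Nat(h^B, h^A) x Nat(h^D, h^C)| = 10 * 10 = 100

100


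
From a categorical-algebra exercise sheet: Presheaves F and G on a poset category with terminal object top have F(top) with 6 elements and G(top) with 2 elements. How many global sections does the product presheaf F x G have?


Global sections of a presheaf on a poset with terminal top satisfy
Gamma(H) ~ H(top). Presheaves admit pointwise products, so
(F x G)(top) = F(top) x G(top) (Cartesian product).
|Gamma(F x G)| = |F(top)| * |G(top)| = 6 * 2 = 12.

12


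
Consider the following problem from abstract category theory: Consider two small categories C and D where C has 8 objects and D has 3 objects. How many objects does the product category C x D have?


The product category C x D has objects that are pairs (c, d).
Number of pairs = |Ob(C)| * |Ob(D)| = 8 * 3 = 24

24


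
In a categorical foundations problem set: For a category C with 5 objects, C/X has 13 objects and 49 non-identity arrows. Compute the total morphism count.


In the slice category C/X, objects are morphisms to X.
Identity morphisms: 13 (one per object of C/X).
Non-identity morphisms: 49.
Total = 13 + 49 = 62

62


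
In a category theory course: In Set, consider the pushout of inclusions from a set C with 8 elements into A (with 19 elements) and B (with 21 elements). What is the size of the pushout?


The pushout A +_C B identifies the images of C in A and B.
|A +_C B| = |A| + |B| - |C| (for injections).
= 19 + 21 - 8 = 32

32


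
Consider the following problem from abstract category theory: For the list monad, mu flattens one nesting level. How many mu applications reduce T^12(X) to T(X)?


Each application of mu: T^2 -> T removes one layer of nesting.
Starting at depth 12 (i.e., T^12(X)), we need to reach T(X).
Number of mu applications = 12 - 1 = 11

11


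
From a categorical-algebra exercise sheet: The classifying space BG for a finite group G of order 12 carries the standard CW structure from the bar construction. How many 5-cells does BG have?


In the bar-construction CW model of BG, the n-cells are indexed by
n-tuples [g_1|...|g_n] of non-identity elements of G (degenerate
simplices with some g_i = e do not contribute cells), so there are
(|G| - 1)^n n-cells.
For dim = 5 with |G| = 12:
cells = (12 - 1)^5 = 11^5 = 161051

161051


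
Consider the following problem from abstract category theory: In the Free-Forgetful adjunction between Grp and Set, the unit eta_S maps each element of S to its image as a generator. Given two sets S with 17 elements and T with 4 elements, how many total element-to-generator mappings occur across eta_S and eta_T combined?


The unit eta_X: X -> U(F(X)) of the Free-Forgetful adjunction
maps each element of X to a generator of F(X). For X = S + T (disjoint
union in Set), |S + T| = |S| + |T|.
Total mappings = 17 + 4 = 21.

21


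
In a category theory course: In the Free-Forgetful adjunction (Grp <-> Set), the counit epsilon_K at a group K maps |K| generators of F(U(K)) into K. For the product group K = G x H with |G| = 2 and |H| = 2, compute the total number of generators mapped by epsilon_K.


The counit epsilon_K: F(U(K)) -> K of the Free-Forgetful adjunction
maps |K| generators of F(U(K)) into K. For K = G x H (the product group),
|G x H| = |G| * |H|.
Total generators mapped = 2 * 2 = 4.

4


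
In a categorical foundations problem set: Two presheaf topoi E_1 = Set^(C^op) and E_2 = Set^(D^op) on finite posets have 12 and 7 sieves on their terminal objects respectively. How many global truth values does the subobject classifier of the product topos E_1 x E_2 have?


In a product of presheaf topoi E_1 x E_2, the subobject classifier
is Omega = Omega_1 x Omega_2 (componentwise), so
|Omega(top)| = |Omega_1(top_1)| * |Omega_2(top_2)|.
= 12 * 7 = 84.

84


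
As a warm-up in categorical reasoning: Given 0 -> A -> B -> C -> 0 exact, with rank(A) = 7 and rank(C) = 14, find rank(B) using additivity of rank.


For a short exact sequence 0 -> A -> B -> C -> 0,
rank is additive: rank(B) = rank(A) + rank(C).
rank(B) = 7 + 14 = 21

21


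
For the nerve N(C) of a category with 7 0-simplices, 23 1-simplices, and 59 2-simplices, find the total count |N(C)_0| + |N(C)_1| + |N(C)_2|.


The 2-skeleton of the nerve N(C) consists of simplices in dimensions 0, 1, 2:
  |N(C)_0| = 7 (objects)
  |N(C)_1| = 23 (morphisms)
  |N(C)_2| = 59 (composable pairs)
Total = 7 + 23 + 59 = 89

89


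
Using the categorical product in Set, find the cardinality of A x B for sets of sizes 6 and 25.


In Set, the product A x B is the Cartesian product.
By the universal property, |A x B| = |A| * |B|.
|A x B| = 6 * 25 = 150

150


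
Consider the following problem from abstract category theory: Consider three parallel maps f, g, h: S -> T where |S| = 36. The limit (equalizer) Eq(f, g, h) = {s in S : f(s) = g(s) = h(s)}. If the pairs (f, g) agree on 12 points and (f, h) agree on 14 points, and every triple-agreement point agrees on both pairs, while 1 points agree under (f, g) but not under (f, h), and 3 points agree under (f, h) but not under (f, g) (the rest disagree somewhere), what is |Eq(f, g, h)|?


Eq(f, g, h) is the triple-agreement set: points in S where all three
maps take the same value. Using inclusion-exclusion on the pairwise data:
Pair (f, g) agrees on 12 points; pair (f, h) on 14 points.
Points agreeing under (f, g) but not (f, h) = 1; under (f, h) but not (f, g) = 3.
Triple-agreement = agreement-in-(f, g) minus points that agree under (f, g) but not (f, h):
|Eq(f, g, h)| = 12 - 1 = 11
(cross-check via (f, h): 14 - 3 = 11.)

11


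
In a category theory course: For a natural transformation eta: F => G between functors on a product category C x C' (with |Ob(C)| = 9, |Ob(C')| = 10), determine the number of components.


A natural transformation eta: F => G assigns one component morphism per
object of the domain category.
The domain is the product category C x C', so
|Ob(C x C')| = |Ob(C)| * |Ob(C')| = 9 * 10 = 90.
Therefore eta has 90 component morphisms.

90


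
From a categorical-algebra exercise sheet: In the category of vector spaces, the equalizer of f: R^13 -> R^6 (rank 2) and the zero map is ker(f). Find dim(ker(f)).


The equalizer of f and the zero map is ker(f).
By the rank-nullity theorem: dim(ker(f)) = dim(domain) - rank(f).
dim(ker(f)) = 13 - 2 = 11

11


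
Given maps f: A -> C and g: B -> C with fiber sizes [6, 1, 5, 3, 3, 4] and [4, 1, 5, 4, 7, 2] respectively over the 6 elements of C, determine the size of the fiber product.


The pullback A x_C B consists of pairs (a, b) with f(a) = g(b).
For each element c in C, the fiber product has |f^-1(c)| * |g^-1(c)| elements.
Summing over C: 6 * 4 + 1 * 1 + 5 * 5 + 3 * 4 + 3 * 7 + 4 * 2
= 24 + 1 + 25 + 12 + 21 + 8 = 91

91


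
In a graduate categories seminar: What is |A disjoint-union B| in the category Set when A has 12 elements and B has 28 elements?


In Set, the coproduct A + B is the disjoint union.
|A + B| = |A| + |B| = 12 + 28 = 40

40


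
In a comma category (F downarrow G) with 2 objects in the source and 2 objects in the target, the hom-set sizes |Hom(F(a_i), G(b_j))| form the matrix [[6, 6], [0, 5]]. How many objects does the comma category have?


Objects of (F downarrow G) are triples (a, b, h: F(a)->G(b)).
The count equals the sum of all entries in the hom-matrix.
sum(row 0) = 12
sum(row 1) = 5
Grand total = 17

17


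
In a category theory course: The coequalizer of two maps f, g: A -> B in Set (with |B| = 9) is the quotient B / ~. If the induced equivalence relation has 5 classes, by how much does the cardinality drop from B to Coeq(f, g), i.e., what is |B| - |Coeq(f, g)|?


The coequalizer Coeq(f, g) = B / ~ has one element per equivalence class.
|B| = 9, |Coeq(f, g)| = 5.
|B| - |Coeq(f, g)| = 9 - 5 = 4.

4


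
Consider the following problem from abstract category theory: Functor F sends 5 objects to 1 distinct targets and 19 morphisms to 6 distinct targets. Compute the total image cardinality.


The image of F consists of distinct objects and distinct morphisms.
|Im(F)| on objects = 1
|Im(F)| on morphisms = 6
Total image cardinality = 1 + 6 = 7

7


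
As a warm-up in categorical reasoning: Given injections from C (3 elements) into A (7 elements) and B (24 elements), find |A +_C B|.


The pushout A +_C B identifies the images of C in A and B.
|A +_C B| = |A| + |B| - |C| (for injections).
= 7 + 24 - 3 = 28

28


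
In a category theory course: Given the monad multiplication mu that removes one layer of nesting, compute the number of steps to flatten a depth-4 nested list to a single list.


Each application of mu: T^2 -> T removes one layer of nesting.
Starting at depth 4 (i.e., T^4(X)), we need to reach T(X).
Number of mu applications = 4 - 1 = 3

3


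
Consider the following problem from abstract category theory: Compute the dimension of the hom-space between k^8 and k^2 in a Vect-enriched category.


In Vect-enriched categories, Hom(k^n, k^m) is the space of m x n matrices.
dim(Hom(k^8, k^2)) = 2 * 8 = 16

16


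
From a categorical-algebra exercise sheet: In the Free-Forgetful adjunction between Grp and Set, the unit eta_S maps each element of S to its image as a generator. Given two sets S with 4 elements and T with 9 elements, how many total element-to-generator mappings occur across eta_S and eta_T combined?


The unit eta_X: X -> U(F(X)) of the Free-Forgetful adjunction
maps each element of X to a generator of F(X). For X = S + T (disjoint
union in Set), |S + T| = |S| + |T|.
Total mappings = 4 + 9 = 13.

13


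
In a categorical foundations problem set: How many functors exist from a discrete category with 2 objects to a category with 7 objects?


A functor from a discrete category C to D is determined by
where each object maps. Each of the 2 objects of C can map
to any of the 7 objects of D independently.
Number of functors = 7^2 = 49

49


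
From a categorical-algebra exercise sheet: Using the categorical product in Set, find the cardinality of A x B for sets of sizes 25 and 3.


In Set, the product A x B is the Cartesian product.
By the universal property, |A x B| = |A| * |B|.
|A x B| = 25 * 3 = 75

75


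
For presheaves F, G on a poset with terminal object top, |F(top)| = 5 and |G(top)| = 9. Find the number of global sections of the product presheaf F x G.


Global sections of a presheaf on a poset with terminal top satisfy
Gamma(H) ~ H(top). Presheaves admit pointwise products, so
(F x G)(top) = F(top) x G(top) (Cartesian product).
|Gamma(F x G)| = |F(top)| * |G(top)| = 5 * 9 = 45.

45


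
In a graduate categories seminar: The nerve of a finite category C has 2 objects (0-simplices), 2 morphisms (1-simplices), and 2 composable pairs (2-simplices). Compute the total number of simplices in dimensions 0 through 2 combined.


The 2-skeleton of the nerve N(C) consists of simplices in dimensions 0, 1, 2:
  |N(C)_0| = 2 (objects)
  |N(C)_1| = 2 (morphisms)
  |N(C)_2| = 2 (composable pairs)
Total = 2 + 2 + 2 = 6

6


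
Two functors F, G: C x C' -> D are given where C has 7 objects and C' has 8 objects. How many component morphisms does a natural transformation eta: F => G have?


A natural transformation eta: F => G assigns one component morphism per
object of the domain category.
The domain is the product category C x C', so
|Ob(C x C')| = |Ob(C)| * |Ob(C')| = 7 * 8 = 56.
Therefore eta has 56 component morphisms.

56


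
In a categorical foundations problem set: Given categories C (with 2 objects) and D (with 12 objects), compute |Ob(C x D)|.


The product category C x D has objects that are pairs (c, d).
Number of pairs = |Ob(C)| * |Ob(D)| = 2 * 12 = 24

24


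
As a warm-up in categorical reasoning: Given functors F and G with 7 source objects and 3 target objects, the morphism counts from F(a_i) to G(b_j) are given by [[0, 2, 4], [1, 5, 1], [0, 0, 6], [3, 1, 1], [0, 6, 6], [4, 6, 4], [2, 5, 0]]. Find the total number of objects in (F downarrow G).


Objects of (F downarrow G) are triples (a, b, h: F(a)->G(b)).
The count equals the sum of all entries in the hom-matrix.
sum(row 0) = 6
sum(row 1) = 7
sum(row 2) = 6
sum(row 3) = 5
sum(row 4) = 12
sum(row 5) = 14
sum(row 6) = 7
Grand total = 57

57


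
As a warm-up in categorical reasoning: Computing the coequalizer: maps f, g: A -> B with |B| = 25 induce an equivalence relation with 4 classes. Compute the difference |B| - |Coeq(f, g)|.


The coequalizer Coeq(f, g) = B / ~ has one element per equivalence class.
|B| = 25, |Coeq(f, g)| = 4.
|B| - |Coeq(f, g)| = 25 - 4 = 21.

21


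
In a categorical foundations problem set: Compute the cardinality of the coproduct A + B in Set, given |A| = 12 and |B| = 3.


In Set, the coproduct A + B is the disjoint union.
|A + B| = |A| + |B| = 12 + 3 = 15

15


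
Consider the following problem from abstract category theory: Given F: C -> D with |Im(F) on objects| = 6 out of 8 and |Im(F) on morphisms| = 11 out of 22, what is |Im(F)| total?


The image of F consists of distinct objects and distinct morphisms.
|Im(F)| on objects = 6
|Im(F)| on morphisms = 11
Total image cardinality = 6 + 11 = 17

17


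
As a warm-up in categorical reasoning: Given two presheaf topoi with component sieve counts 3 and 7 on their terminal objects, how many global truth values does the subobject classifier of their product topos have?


In a product of presheaf topoi E_1 x E_2, the subobject classifier
is Omega = Omega_1 x Omega_2 (componentwise), so
|Omega(top)| = |Omega_1(top_1)| * |Omega_2(top_2)|.
= 3 * 7 = 21.

21


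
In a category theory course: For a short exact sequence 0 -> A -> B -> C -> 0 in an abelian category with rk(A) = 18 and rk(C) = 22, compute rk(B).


For a short exact sequence 0 -> A -> B -> C -> 0,
rank is additive: rank(B) = rank(A) + rank(C).
rank(B) = 18 + 22 = 40

40


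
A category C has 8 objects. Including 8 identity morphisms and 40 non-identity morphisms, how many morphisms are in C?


Each object has an identity morphism, giving 8 identities.
Adding the 40 non-identity morphisms:
Total = 8 + 40 = 48

48


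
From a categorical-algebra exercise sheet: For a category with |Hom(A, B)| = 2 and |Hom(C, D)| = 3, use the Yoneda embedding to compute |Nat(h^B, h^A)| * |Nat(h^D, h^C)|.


By the Yoneda lemma, Nat(h^B, h^A) is isomorphic to Hom(A, B),
so |Nat(h^B, h^A)| = |Hom(A, B)| and |Nat(h^D, h^C)| = |Hom(C, D)|.
|Hom(A, B)| = 2, |Hom(C, D)| = 3.
|Nat(h^B, h^A) x Nat(h^D, h^C)| = 2 * 3 = 6

6


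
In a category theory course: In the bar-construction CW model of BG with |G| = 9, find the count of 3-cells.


In the bar-construction CW model of BG, the n-cells are indexed by
n-tuples [g_1|...|g_n] of non-identity elements of G (degenerate
simplices with some g_i = e do not contribute cells), so there are
(|G| - 1)^n n-cells.
For dim = 3 with |G| = 9:
cells = (9 - 1)^3 = 8^3 = 512

512


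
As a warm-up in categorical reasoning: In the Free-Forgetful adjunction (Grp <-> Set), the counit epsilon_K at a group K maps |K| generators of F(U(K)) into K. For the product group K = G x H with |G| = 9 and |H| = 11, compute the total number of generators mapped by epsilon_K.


The counit epsilon_K: F(U(K)) -> K of the Free-Forgetful adjunction
maps |K| generators of F(U(K)) into K. For K = G x H (the product group),
|G x H| = |G| * |H|.
Total generators mapped = 9 * 11 = 99.

99


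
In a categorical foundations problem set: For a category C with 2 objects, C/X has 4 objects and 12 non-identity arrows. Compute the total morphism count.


In the slice category C/X, objects are morphisms to X.
Identity morphisms: 4 (one per object of C/X).
Non-identity morphisms: 12.
Total = 4 + 12 = 16

16


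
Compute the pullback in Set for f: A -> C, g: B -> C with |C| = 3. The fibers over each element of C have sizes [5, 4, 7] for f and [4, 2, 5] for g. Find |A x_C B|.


The pullback A x_C B consists of pairs (a, b) with f(a) = g(b).
For each element c in C, the fiber product has |f^-1(c)| * |g^-1(c)| elements.
Summing over C: 5 * 4 + 4 * 2 + 7 * 5
= 20 + 8 + 35 = 63

63


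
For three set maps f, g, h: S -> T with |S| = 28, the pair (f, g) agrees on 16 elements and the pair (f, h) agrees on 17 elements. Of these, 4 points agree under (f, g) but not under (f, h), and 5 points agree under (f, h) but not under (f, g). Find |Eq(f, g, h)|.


Eq(f, g, h) is the triple-agreement set: points in S where all three
maps take the same value. Using inclusion-exclusion on the pairwise data:
Pair (f, g) agrees on 16 points; pair (f, h) on 17 points.
Points agreeing under (f, g) but not (f, h) = 4; under (f, h) but not (f, g) = 5.
Triple-agreement = agreement-in-(f, g) minus points that agree under (f, g) but not (f, h):
|Eq(f, g, h)| = 16 - 4 = 12
(cross-check via (f, h): 17 - 5 = 12.)

12


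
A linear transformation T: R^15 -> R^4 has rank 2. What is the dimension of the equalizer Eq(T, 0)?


The equalizer of f and the zero map is ker(f).
By the rank-nullity theorem: dim(ker(f)) = dim(domain) - rank(f).
dim(ker(f)) = 15 - 2 = 13

13


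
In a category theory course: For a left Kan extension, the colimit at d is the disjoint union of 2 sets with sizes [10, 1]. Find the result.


Pointwise, the left Kan extension (Lan_F H)(d) is the colimit, indexed
by the comma category (F downarrow d), of H composed with the
projection (F downarrow d) -> C. Here that colimit is given
as a coproduct (disjoint union) of sets, so its cardinality is the
sum of the sizes of the summands.
Coproduct of sets with sizes: 10 + 1
= 11

11


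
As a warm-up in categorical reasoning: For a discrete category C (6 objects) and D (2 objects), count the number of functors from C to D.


A functor from a discrete category C to D is determined by
where each object maps. Each of the 6 objects of C can map
to any of the 2 objects of D independently.
Number of functors = 2^6 = 64

64


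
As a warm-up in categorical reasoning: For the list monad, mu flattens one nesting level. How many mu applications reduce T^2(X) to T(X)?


Each application of mu: T^2 -> T removes one layer of nesting.
Starting at depth 2 (i.e., T^2(X)), we need to reach T(X).
Number of mu applications = 2 - 1 = 1

1


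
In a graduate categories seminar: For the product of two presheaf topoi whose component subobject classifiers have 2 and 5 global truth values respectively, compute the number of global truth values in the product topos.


In a product of presheaf topoi E_1 x E_2, the subobject classifier
is Omega = Omega_1 x Omega_2 (componentwise), so
|Omega(top)| = |Omega_1(top_1)| * |Omega_2(top_2)|.
= 2 * 5 = 10.

10


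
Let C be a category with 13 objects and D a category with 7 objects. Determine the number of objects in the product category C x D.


The product category C x D has objects that are pairs (c, d).
Number of pairs = |Ob(C)| * |Ob(D)| = 13 * 7 = 91

91


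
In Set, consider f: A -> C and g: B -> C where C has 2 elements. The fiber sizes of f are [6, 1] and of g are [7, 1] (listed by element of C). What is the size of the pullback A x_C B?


The pullback A x_C B consists of pairs (a, b) with f(a) = g(b).
For each element c in C, the fiber product has |f^-1(c)| * |g^-1(c)| elements.
Summing over C: 6 * 7 + 1 * 1
= 42 + 1 = 43

43


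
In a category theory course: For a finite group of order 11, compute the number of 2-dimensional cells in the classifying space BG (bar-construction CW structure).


In the bar-construction CW model of BG, the n-cells are indexed by
n-tuples [g_1|...|g_n] of non-identity elements of G (degenerate
simplices with some g_i = e do not contribute cells), so there are
(|G| - 1)^n n-cells.
For dim = 2 with |G| = 11:
cells = (11 - 1)^2 = 10^2 = 100

100


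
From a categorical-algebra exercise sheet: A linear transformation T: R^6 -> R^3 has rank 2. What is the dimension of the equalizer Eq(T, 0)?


The equalizer of f and the zero map is ker(f).
By the rank-nullity theorem: dim(ker(f)) = dim(domain) - rank(f).
dim(ker(f)) = 6 - 2 = 4

4


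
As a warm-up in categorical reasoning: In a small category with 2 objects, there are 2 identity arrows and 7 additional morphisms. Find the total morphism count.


Each object has an identity morphism, giving 2 identities.
Adding the 7 non-identity morphisms:
Total = 2 + 7 = 9

9


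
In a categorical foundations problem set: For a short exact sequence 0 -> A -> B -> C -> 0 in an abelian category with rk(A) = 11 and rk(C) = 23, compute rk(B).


For a short exact sequence 0 -> A -> B -> C -> 0,
rank is additive: rank(B) = rank(A) + rank(C).
rank(B) = 11 + 23 = 34

34


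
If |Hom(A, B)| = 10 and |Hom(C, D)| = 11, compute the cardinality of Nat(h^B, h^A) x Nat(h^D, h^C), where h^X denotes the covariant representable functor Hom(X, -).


By the Yoneda lemma, Nat(h^B, h^A) is isomorphic to Hom(A, B),
so |Nat(h^B, h^A)| = |Hom(A, B)| and |Nat(h^D, h^C)| = |Hom(C, D)|.
|Hom(A, B)| = 10, |Hom(C, D)| = 11.
|Nat(h^B, h^A) x Nat(h^D, h^C)| = 10 * 11 = 110

110


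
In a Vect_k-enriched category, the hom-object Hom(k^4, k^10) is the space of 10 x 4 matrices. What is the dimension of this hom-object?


In Vect-enriched categories, Hom(k^n, k^m) is the space of m x n matrices.
dim(Hom(k^4, k^10)) = 10 * 4 = 40

40
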